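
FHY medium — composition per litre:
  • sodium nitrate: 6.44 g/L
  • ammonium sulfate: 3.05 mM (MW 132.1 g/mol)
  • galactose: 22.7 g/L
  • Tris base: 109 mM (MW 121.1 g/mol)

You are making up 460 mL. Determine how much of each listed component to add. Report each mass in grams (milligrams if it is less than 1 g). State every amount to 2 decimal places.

Scale factor relative to 1 L: 0.46.
sodium nitrate: 6.44 g/L × 0.46 L = 2.96 g
ammonium sulfate: 3.05 mmol/L × 132.1 mg/mmol × 0.46 L = 185.34 mg
galactose: 22.7 g/L × 0.46 L = 10.44 g
Tris base: 109 mmol/L × 121.1 g/mol × 0.46 L ÷ 1000 = 6.07 g

sodium nitrate 2.96 g; ammonium sulfate 185.34 mg; galactose 10.44 g; Tris base 6.07 g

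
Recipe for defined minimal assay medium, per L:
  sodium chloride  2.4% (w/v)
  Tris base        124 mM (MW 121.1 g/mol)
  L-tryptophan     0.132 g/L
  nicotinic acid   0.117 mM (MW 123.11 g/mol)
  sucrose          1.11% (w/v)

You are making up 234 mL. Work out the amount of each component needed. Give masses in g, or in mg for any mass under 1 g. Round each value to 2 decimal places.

Target volume = 234 mL = 0.234 L.
sodium chloride: 2.4 g per 100 mL × 234 mL ÷ 100 = 5.62 g
Tris base: 124 mmol/L × 121.1 g/mol × 0.234 L ÷ 1000 = 3.51 g
L-tryptophan: 0.132 g/L × 0.234 L = 0.030888 g = 30.89 mg
nicotinic acid: 0.117 mmol/L × 123.11 mg/mmol × 0.234 L = 3.37 mg
sucrose: 1.11 g per 100 mL × 234 mL ÷ 100 = 2.60 g

sodium chloride 5.62 g; Tris base 3.51 g; L-tryptophan 30.89 mg; nicotinic acid 3.37 mg; sucrose 2.60 g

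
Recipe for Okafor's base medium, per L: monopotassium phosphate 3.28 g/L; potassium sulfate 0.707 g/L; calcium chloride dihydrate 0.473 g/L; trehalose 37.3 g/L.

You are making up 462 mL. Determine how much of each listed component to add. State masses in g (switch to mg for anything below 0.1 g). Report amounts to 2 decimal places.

Scale factor relative to 1 L: 0.462.
monopotassium phosphate: 3.28 g/L × 0.462 L = 1.52 g
potassium sulfate: 0.707 g/L × 0.462 L = 0.33 g
calcium chloride dihydrate: 0.473 g/L × 0.462 L = 0.22 g
trehalose: 37.3 g/L × 0.462 L = 17.23 g

monopotassium phosphate 1.52 g; potassium sulfate 0.33 g; calcium chloride dihydrate 0.22 g; trehalose 17.23 g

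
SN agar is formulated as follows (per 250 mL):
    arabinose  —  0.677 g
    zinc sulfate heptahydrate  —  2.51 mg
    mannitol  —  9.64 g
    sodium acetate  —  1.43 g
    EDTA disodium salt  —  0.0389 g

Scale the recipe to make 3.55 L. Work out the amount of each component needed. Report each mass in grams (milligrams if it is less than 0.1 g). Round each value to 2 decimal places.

Ratio of target to recipe volume: 3550 / 250 = 14.2.
arabinose: 0.677 g × (3550 mL / 250 mL) = 9.61 g
zinc sulfate heptahydrate: 2.51 mg × (3550 mL / 250 mL) = 35.64 mg
mannitol: 9.64 g × (3550 mL / 250 mL) = 136.89 g
sodium acetate: 1.43 g × (3550 mL / 250 mL) = 20.31 g
EDTA disodium salt: 0.0389 g × (3550 mL / 250 mL) = 0.55 g

arabinose 9.61 g; zinc sulfate heptahydrate 35.64 mg; mannitol 136.89 g; sodium acetate 20.31 g; EDTA disodium salt 0.55 g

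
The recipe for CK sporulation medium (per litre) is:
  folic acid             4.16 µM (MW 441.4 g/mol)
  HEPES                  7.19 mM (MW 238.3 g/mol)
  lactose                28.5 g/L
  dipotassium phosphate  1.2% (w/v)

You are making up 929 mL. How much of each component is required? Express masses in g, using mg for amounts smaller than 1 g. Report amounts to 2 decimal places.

Working volume: 929 mL = 0.929 L.
folic acid: 4.16 µmol/L × 441.4 g/mol × 0.929 L ÷ 1000 = 1.71 mg
HEPES: 7.19 mmol/L × 238.3 g/mol × 0.929 L ÷ 1000 = 1.59 g
lactose: 28.5 g/L × 0.929 L = 26.48 g
dipotassium phosphate: 1.2% w/v = 12 g/L → 12 × 0.929 L = 11.15 g

folic acid 1.71 mg; HEPES 1.59 g; lactose 26.48 g; dipotassium phosphate 11.15 g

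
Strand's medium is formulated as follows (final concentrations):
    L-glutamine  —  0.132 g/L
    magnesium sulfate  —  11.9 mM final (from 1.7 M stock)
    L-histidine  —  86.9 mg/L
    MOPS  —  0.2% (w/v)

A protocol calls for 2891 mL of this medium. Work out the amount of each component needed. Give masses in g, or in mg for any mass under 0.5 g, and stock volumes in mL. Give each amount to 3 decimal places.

L-glutamine 381.612 mg; magnesium sulfate 20.237 mL; L-histidine 251.228 mg; MOPS 5.782 g

Target volume = 2891 mL = 2.891 L.
L-glutamine: 0.132 g/L × 2.891 L = 0.381612 g = 381.612 mg
magnesium sulfate: V = C2·V2/C1 = 11.9 mM × 2891 mL ÷ 1700 mM = 20.237 mL
L-histidine: 86.9 mg/L × 2.891 L = 251.228 mg
MOPS: 0.2 g per 100 mL × 2891 mL ÷ 100 = 5.782 g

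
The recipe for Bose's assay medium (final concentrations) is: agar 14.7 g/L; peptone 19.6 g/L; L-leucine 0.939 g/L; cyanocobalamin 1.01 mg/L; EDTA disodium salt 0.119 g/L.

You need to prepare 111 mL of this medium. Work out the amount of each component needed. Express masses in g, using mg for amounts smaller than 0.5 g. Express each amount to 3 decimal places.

agar 1.632 g; peptone 2.176 g; L-leucine 104.229 mg; cyanocobalamin 0.112 mg; EDTA disodium salt 13.209 mg

Scale factor relative to 1 L: 0.111.
agar: 14.7 g/L × 0.111 L = 1.632 g
peptone: 19.6 g/L × 0.111 L = 2.176 g
L-leucine: 0.939 g/L × 0.111 L = 0.104229 g = 104.229 mg
cyanocobalamin: 1.01 mg/L × 0.111 L = 0.112 mg
EDTA disodium salt: 0.119 g/L × 0.111 L = 0.013209 g = 13.209 mg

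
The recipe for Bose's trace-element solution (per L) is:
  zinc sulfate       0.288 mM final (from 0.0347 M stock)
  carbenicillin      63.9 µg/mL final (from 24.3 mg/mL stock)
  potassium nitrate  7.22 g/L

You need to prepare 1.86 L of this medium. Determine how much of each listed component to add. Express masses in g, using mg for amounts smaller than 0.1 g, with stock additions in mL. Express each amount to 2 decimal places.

Scale factor relative to 1 L: 1.86.
zinc sulfate: V = C2·V2/C1 = 0.288 mM × 1860 mL ÷ 34.7 mM = 15.44 mL
carbenicillin: C1V1 = C2V2 → 63.9 µg/mL × 1860 mL ÷ 24300 µg/mL = 4.89 mL
potassium nitrate: 7.22 g/L × 1.86 L = 13.43 g

zinc sulfate 15.44 mL; carbenicillin 4.89 mL; potassium nitrate 13.43 g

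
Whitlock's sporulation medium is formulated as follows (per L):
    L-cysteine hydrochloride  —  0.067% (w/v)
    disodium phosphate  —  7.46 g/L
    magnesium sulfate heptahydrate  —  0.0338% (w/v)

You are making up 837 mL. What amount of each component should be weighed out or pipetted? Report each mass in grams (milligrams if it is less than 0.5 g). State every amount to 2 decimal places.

Working volume: 837 mL = 0.837 L.
L-cysteine hydrochloride: 0.067% w/v = 0.67 g/L → 0.67 × 0.837 L = 0.56 g
disodium phosphate: 7.46 g/L × 0.837 L = 6.24 g
magnesium sulfate heptahydrate: 0.0338% w/v = 0.338 g/L → 0.338 × 0.837 L = 0.282906 g = 282.91 mg

L-cysteine hydrochloride 0.56 g; disodium phosphate 6.24 g; magnesium sulfate heptahydrate 282.91 mg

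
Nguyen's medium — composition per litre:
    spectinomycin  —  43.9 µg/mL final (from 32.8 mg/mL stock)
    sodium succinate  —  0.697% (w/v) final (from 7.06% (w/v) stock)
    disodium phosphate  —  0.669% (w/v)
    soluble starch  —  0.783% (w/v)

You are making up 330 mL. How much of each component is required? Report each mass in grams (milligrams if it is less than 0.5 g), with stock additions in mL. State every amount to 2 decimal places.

spectinomycin 0.44 mL; sodium succinate 32.58 mL; disodium phosphate 2.21 g; soluble starch 2.58 g

Target volume = 330 mL = 0.33 L.
spectinomycin: C1V1 = C2V2 → 43.9 µg/mL × 330 mL ÷ 32800 µg/mL = 0.44 mL
sodium succinate: V = C2·V2/C1 = 0.697% ÷ 7.06% × 330 mL = 32.58 mL
disodium phosphate: 0.669 g per 100 mL × 330 mL ÷ 100 = 2.21 g
soluble starch: 0.783 g per 100 mL × 330 mL ÷ 100 = 2.58 g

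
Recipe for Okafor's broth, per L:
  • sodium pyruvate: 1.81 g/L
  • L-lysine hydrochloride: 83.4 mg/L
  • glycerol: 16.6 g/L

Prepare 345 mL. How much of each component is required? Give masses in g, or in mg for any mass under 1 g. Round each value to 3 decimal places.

sodium pyruvate 624.450 mg; L-lysine hydrochloride 28.773 mg; glycerol 5.727 g

Scale factor relative to 1 L: 0.345.
sodium pyruvate: 1.81 g/L × 0.345 L = 0.62445 g = 624.450 mg
L-lysine hydrochloride: 83.4 mg/L × 0.345 L = 28.773 mg
glycerol: 16.6 g/L × 0.345 L = 5.727 g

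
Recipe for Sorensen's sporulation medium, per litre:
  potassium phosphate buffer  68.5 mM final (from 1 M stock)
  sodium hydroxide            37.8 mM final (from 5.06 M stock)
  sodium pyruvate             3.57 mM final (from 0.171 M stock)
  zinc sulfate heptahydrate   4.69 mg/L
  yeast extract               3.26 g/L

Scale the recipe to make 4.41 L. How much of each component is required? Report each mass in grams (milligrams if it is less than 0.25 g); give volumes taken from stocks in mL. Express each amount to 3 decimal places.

Scale factor relative to 1 L: 4.41.
potassium phosphate buffer: dilute stock: 68.5 mM × 4410 mL ÷ 1000 mM = 302.085 mL
sodium hydroxide: V = C2·V2/C1 = 37.8 mM × 4410 mL ÷ 5060 mM = 32.944 mL
sodium pyruvate: dilute stock: 3.57 mM × 4410 mL ÷ 171 mM = 92.068 mL
zinc sulfate heptahydrate: 4.69 mg/L × 4.41 L = 20.683 mg
yeast extract: 3.26 g/L × 4.41 L = 14.377 g

potassium phosphate buffer 302.085 mL; sodium hydroxide 32.944 mL; sodium pyruvate 92.068 mL; zinc sulfate heptahydrate 20.683 mg; yeast extract 14.377 g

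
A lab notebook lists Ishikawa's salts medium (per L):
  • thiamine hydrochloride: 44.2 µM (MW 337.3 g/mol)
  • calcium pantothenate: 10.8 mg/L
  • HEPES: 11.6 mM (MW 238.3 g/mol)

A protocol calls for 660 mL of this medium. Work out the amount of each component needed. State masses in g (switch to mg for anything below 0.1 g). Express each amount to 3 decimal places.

Target volume = 660 mL = 0.66 L.
thiamine hydrochloride: 44.2 µmol/L × 337.3 g/mol × 0.66 L ÷ 1000 = 9.840 mg
calcium pantothenate: 10.8 mg/L × 0.66 L = 7.128 mg
HEPES: 11.6 mmol/L × 238.3 g/mol × 0.66 L ÷ 1000 = 1.824 g

thiamine hydrochloride 9.840 mg; calcium pantothenate 7.128 mg; HEPES 1.824 g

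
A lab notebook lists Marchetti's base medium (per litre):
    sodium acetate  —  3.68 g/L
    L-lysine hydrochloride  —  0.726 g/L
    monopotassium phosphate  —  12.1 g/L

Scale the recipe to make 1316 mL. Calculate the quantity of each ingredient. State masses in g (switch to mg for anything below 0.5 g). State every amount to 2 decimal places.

sodium acetate 4.84 g; L-lysine hydrochloride 0.96 g; monopotassium phosphate 15.92 g

Working volume: 1316 mL = 1.316 L.
sodium acetate: 3.68 g/L × 1.316 L = 4.84 g
L-lysine hydrochloride: 0.726 g/L × 1.316 L = 0.96 g
monopotassium phosphate: 12.1 g/L × 1.316 L = 15.92 g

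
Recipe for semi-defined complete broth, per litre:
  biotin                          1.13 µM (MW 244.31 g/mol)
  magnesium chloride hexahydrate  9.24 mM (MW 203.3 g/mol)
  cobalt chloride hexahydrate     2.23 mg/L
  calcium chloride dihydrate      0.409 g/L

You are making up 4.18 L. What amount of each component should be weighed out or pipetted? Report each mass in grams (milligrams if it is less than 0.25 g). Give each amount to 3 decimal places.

biotin 1.154 mg; magnesium chloride hexahydrate 7.852 g; cobalt chloride hexahydrate 9.321 mg; calcium chloride dihydrate 1.710 g

Working volume: 4.18 L.
biotin: 1.13 µmol/L × 244.31 g/mol × 4.18 L ÷ 1000 = 1.154 mg
magnesium chloride hexahydrate: 9.24 mmol/L × 203.3 g/mol × 4.18 L ÷ 1000 = 7.852 g
cobalt chloride hexahydrate: 2.23 mg/L × 4.18 L = 9.321 mg
calcium chloride dihydrate: 0.409 g/L × 4.18 L = 1.710 g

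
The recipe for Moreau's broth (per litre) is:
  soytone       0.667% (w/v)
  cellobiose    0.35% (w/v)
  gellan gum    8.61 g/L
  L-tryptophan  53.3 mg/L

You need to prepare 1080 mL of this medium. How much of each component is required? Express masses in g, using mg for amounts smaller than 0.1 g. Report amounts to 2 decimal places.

Target volume = 1080 mL = 1.08 L.
soytone: 0.667 g per 100 mL × 1080 mL ÷ 100 = 7.20 g
cellobiose: 0.35 g per 100 mL × 1080 mL ÷ 100 = 3.78 g
gellan gum: 8.61 g/L × 1.08 L = 9.30 g
L-tryptophan: 53.3 mg/L × 1.08 L = 57.56 mg

soytone 7.20 g; cellobiose 3.78 g; gellan gum 9.30 g; L-tryptophan 57.56 mg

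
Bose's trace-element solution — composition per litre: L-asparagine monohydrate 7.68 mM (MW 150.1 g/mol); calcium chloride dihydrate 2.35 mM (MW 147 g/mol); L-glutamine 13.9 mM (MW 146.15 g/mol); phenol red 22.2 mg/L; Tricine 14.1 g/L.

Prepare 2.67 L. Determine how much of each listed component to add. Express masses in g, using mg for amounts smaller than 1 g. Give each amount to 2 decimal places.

L-asparagine monohydrate 3.08 g; calcium chloride dihydrate 922.35 mg; L-glutamine 5.42 g; phenol red 59.27 mg; Tricine 37.65 g

Scale factor relative to 1 L: 2.67.
L-asparagine monohydrate: 7.68 mmol/L × 150.1 g/mol × 2.67 L ÷ 1000 = 3.08 g
calcium chloride dihydrate: 2.35 mmol/L × 147 mg/mmol × 2.67 L = 922.35 mg
L-glutamine: 13.9 mmol/L × 146.15 g/mol × 2.67 L ÷ 1000 = 5.42 g
phenol red: 22.2 mg/L × 2.67 L = 59.27 mg
Tricine: 14.1 g/L × 2.67 L = 37.65 g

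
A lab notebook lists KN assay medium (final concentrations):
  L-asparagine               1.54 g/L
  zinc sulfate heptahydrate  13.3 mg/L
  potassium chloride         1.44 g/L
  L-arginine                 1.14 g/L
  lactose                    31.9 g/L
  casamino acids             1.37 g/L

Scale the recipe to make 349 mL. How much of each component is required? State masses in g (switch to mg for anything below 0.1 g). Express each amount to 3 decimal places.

Working volume: 349 mL = 0.349 L.
L-asparagine: 1.54 g/L × 0.349 L = 0.537 g
zinc sulfate heptahydrate: 13.3 mg/L × 0.349 L = 4.642 mg
potassium chloride: 1.44 g/L × 0.349 L = 0.503 g
L-arginine: 1.14 g/L × 0.349 L = 0.398 g
lactose: 31.9 g/L × 0.349 L = 11.133 g
casamino acids: 1.37 g/L × 0.349 L = 0.478 g

L-asparagine 0.537 g; zinc sulfate heptahydrate 4.642 mg; potassium chloride 0.503 g; L-arginine 0.398 g; lactose 11.133 g; casamino acids 0.478 g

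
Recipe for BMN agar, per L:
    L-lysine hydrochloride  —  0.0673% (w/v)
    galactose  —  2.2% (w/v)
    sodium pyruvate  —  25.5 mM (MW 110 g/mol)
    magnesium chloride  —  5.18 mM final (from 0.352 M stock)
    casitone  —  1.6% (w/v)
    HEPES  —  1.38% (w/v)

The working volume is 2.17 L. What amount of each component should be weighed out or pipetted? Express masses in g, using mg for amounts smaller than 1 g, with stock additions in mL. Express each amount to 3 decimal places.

L-lysine hydrochloride 1.460 g; galactose 47.740 g; sodium pyruvate 6.087 g; magnesium chloride 31.934 mL; casitone 34.720 g; HEPES 29.946 g

Scale factor relative to 1 L: 2.17.
L-lysine hydrochloride: 0.0673% w/v = 0.673 g/L → 0.673 × 2.17 L = 1.460 g
galactose: 2.2 g per 100 mL × 2170 mL ÷ 100 = 47.740 g
sodium pyruvate: 25.5 mmol/L × 110 g/mol × 2.17 L ÷ 1000 = 6.087 g
magnesium chloride: C1V1 = C2V2 → 5.18 mM × 2170 mL ÷ 352 mM = 31.934 mL
casitone: 1.6 g per 100 mL × 2170 mL ÷ 100 = 34.720 g
HEPES: 1.38 g per 100 mL × 2170 mL ÷ 100 = 29.946 g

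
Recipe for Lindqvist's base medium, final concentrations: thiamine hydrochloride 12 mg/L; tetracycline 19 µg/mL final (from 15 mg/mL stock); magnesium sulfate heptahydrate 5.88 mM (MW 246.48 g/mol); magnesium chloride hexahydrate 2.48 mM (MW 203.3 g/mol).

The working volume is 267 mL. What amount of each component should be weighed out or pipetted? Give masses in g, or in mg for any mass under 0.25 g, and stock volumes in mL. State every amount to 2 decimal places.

thiamine hydrochloride 3.20 mg; tetracycline 0.34 mL; magnesium sulfate heptahydrate 0.39 g; magnesium chloride hexahydrate 134.62 mg

Target volume = 267 mL = 0.267 L.
thiamine hydrochloride: 12 mg/L × 0.267 L = 3.20 mg
tetracycline: V = C2·V2/C1 = 19 µg/mL × 267 mL ÷ 15000 µg/mL = 0.34 mL
magnesium sulfate heptahydrate: 5.88 mmol/L × 246.48 g/mol × 0.267 L ÷ 1000 = 0.39 g
magnesium chloride hexahydrate: 2.48 mmol/L × 203.3 mg/mmol × 0.267 L = 134.62 mg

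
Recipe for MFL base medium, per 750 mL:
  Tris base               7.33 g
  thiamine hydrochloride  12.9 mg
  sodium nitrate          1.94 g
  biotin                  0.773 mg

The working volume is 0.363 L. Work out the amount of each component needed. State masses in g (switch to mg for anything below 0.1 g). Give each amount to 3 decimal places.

Tris base 3.548 g; thiamine hydrochloride 6.244 mg; sodium nitrate 0.939 g; biotin 0.374 mg

Scale factor = 363 mL / 750 mL = 0.484.
Tris base: 7.33 g × (363 mL / 750 mL) = 3.548 g
thiamine hydrochloride: 12.9 mg × (363 mL / 750 mL) = 6.244 mg
sodium nitrate: 1.94 g × (363 mL / 750 mL) = 0.939 g
biotin: 0.773 mg × (363 mL / 750 mL) = 0.374 mg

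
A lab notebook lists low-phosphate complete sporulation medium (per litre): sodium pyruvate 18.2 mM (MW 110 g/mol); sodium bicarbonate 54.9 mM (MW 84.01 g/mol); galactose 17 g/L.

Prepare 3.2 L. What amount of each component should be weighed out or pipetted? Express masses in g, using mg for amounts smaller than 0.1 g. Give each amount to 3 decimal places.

sodium pyruvate 6.406 g; sodium bicarbonate 14.759 g; galactose 54.400 g

Scale factor relative to 1 L: 3.2.
sodium pyruvate: 18.2 mmol/L × 110 g/mol × 3.2 L ÷ 1000 = 6.406 g
sodium bicarbonate: 54.9 mmol/L × 84.01 g/mol × 3.2 L ÷ 1000 = 14.759 g
galactose: 17 g/L × 3.2 L = 54.400 g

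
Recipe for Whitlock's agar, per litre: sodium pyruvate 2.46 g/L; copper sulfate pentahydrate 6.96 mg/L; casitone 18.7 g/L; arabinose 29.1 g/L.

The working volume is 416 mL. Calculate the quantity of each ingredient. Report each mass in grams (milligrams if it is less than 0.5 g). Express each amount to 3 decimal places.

Target volume = 416 mL = 0.416 L.
sodium pyruvate: 2.46 g/L × 0.416 L = 1.023 g
copper sulfate pentahydrate: 6.96 mg/L × 0.416 L = 2.895 mg
casitone: 18.7 g/L × 0.416 L = 7.779 g
arabinose: 29.1 g/L × 0.416 L = 12.106 g

sodium pyruvate 1.023 g; copper sulfate pentahydrate 2.895 mg; casitone 7.779 g; arabinose 12.106 g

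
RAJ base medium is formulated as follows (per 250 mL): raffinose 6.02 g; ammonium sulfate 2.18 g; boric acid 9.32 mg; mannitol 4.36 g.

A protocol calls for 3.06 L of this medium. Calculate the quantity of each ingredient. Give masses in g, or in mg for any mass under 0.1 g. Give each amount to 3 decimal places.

Scale factor = 3060 mL / 250 mL = 12.24.
raffinose: 6.02 g × (3060 mL / 250 mL) = 73.685 g
ammonium sulfate: 2.18 g × (3060 mL / 250 mL) = 26.683 g
boric acid: 9.32 mg × (3060 mL / 250 mL) = 114.077 mg = 0.114 g
mannitol: 4.36 g × (3060 mL / 250 mL) = 53.366 g

raffinose 73.685 g; ammonium sulfate 26.683 g; boric acid 0.114 g; mannitol 53.366 g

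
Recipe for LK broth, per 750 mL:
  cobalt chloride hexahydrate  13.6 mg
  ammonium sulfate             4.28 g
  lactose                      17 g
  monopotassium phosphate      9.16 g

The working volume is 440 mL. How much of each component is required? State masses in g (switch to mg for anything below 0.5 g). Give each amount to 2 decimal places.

cobalt chloride hexahydrate 7.98 mg; ammonium sulfate 2.51 g; lactose 9.97 g; monopotassium phosphate 5.37 g

Ratio of target to recipe volume: 440 / 750 = 0.586667.
cobalt chloride hexahydrate: 13.6 mg × (440 mL / 750 mL) = 7.98 mg
ammonium sulfate: 4.28 g × (440 mL / 750 mL) = 2.51 g
lactose: 17 g × (440 mL / 750 mL) = 9.97 g
monopotassium phosphate: 9.16 g × (440 mL / 750 mL) = 5.37 g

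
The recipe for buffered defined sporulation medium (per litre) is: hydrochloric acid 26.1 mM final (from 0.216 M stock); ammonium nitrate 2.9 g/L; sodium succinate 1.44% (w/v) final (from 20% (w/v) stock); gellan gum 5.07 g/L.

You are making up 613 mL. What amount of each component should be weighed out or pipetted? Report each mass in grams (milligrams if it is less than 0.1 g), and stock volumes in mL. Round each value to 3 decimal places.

hydrochloric acid 74.071 mL; ammonium nitrate 1.778 g; sodium succinate 44.136 mL; gellan gum 3.108 g

Scale factor relative to 1 L: 0.613.
hydrochloric acid: dilute stock: 26.1 mM × 613 mL ÷ 216 mM = 74.071 mL
ammonium nitrate: 2.9 g/L × 0.613 L = 1.778 g
sodium succinate: C1V1 = C2V2 → 1.44% ÷ 20% × 613 mL = 44.136 mL
gellan gum: 5.07 g/L × 0.613 L = 3.108 g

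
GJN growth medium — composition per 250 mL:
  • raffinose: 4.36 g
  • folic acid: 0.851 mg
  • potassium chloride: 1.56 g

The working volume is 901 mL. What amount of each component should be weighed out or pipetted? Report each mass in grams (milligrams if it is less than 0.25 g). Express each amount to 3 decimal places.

raffinose 15.713 g; folic acid 3.067 mg; potassium chloride 5.622 g

Ratio of target to recipe volume: 901 / 250 = 3.604.
raffinose: 4.36 g × (901 mL / 250 mL) = 15.713 g
folic acid: 0.851 mg × (901 mL / 250 mL) = 3.067 mg
potassium chloride: 1.56 g × (901 mL / 250 mL) = 5.622 g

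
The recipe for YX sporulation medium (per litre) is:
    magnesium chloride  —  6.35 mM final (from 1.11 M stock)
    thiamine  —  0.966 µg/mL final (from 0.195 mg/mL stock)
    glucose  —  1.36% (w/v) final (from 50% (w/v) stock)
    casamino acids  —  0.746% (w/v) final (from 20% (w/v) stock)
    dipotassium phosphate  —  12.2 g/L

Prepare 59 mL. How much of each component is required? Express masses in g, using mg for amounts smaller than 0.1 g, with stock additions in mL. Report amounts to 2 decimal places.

magnesium chloride 0.34 mL; thiamine 0.29 mL; glucose 1.60 mL; casamino acids 2.20 mL; dipotassium phosphate 0.72 g

Working volume: 59 mL = 0.059 L.
magnesium chloride: dilute stock: 6.35 mM × 59 mL ÷ 1110 mM = 0.34 mL
thiamine: dilute stock: 0.966 µg/mL × 59 mL ÷ 195 µg/mL = 0.29 mL
glucose: V = C2·V2/C1 = 1.36% ÷ 50% × 59 mL = 1.60 mL
casamino acids: dilute stock: 0.746% ÷ 20% × 59 mL = 2.20 mL
dipotassium phosphate: 12.2 g/L × 0.059 L = 0.72 g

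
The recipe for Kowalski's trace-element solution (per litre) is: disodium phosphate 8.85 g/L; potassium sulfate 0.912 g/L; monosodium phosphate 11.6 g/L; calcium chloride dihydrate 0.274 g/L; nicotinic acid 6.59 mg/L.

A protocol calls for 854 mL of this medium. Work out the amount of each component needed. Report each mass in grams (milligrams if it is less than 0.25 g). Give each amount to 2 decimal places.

Target volume = 854 mL = 0.854 L.
disodium phosphate: 8.85 g/L × 0.854 L = 7.56 g
potassium sulfate: 0.912 g/L × 0.854 L = 0.78 g
monosodium phosphate: 11.6 g/L × 0.854 L = 9.91 g
calcium chloride dihydrate: 0.274 g/L × 0.854 L = 0.233996 g = 234.00 mg
nicotinic acid: 6.59 mg/L × 0.854 L = 5.63 mg

disodium phosphate 7.56 g; potassium sulfate 0.78 g; monosodium phosphate 9.91 g; calcium chloride dihydrate 234.00 mg; nicotinic acid 5.63 mg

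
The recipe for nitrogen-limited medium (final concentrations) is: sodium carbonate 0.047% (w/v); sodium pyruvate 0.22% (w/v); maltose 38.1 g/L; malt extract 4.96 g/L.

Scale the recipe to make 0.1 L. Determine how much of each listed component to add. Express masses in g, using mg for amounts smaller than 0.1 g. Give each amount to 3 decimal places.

sodium carbonate 47.000 mg; sodium pyruvate 0.220 g; maltose 3.810 g; malt extract 0.496 g

Working volume: 0.1 L.
sodium carbonate: 0.047% w/v = 0.47 g/L → 0.47 × 0.1 L = 0.047 g = 47.000 mg
sodium pyruvate: 0.22% w/v = 2.2 g/L → 2.2 × 0.1 L = 0.220 g
maltose: 38.1 g/L × 0.1 L = 3.810 g
malt extract: 4.96 g/L × 0.1 L = 0.496 g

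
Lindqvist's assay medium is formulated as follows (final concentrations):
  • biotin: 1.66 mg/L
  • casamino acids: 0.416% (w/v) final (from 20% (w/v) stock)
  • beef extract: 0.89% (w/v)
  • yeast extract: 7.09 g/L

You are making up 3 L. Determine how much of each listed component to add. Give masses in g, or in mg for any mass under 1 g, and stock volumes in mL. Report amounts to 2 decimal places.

Scale factor relative to 1 L: 3.
biotin: 1.66 mg/L × 3 L = 4.98 mg
casamino acids: dilute stock: 0.416% ÷ 20% × 3000 mL = 62.40 mL
beef extract: 0.89 g per 100 mL × 3000 mL ÷ 100 = 26.70 g
yeast extract: 7.09 g/L × 3 L = 21.27 g

biotin 4.98 mg; casamino acids 62.40 mL; beef extract 26.70 g; yeast extract 21.27 g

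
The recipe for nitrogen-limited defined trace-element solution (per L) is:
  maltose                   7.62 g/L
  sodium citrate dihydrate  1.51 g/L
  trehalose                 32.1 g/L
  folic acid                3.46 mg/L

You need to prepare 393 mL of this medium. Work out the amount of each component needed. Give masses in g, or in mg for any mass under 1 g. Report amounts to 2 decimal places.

maltose 2.99 g; sodium citrate dihydrate 593.43 mg; trehalose 12.62 g; folic acid 1.36 mg

Target volume = 393 mL = 0.393 L.
maltose: 7.62 g/L × 0.393 L = 2.99 g
sodium citrate dihydrate: 1.51 g/L × 0.393 L = 0.59343 g = 593.43 mg
trehalose: 32.1 g/L × 0.393 L = 12.62 g
folic acid: 3.46 mg/L × 0.393 L = 1.36 mg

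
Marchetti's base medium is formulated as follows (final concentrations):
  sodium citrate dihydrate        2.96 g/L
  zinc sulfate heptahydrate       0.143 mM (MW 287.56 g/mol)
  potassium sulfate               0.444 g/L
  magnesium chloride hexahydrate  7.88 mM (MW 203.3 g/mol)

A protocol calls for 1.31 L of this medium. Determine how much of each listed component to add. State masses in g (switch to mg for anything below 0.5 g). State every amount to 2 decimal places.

Scale factor relative to 1 L: 1.31.
sodium citrate dihydrate: 2.96 g/L × 1.31 L = 3.88 g
zinc sulfate heptahydrate: 0.143 mmol/L × 287.56 mg/mmol × 1.31 L = 53.87 mg
potassium sulfate: 0.444 g/L × 1.31 L = 0.58 g
magnesium chloride hexahydrate: 7.88 mmol/L × 203.3 g/mol × 1.31 L ÷ 1000 = 2.10 g

sodium citrate dihydrate 3.88 g; zinc sulfate heptahydrate 53.87 mg; potassium sulfate 0.58 g; magnesium chloride hexahydrate 2.10 g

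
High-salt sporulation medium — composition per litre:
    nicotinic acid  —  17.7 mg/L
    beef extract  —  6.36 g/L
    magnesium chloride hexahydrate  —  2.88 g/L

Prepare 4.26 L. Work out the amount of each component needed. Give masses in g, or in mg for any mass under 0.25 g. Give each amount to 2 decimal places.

nicotinic acid 75.40 mg; beef extract 27.09 g; magnesium chloride hexahydrate 12.27 g

Working volume: 4.26 L.
nicotinic acid: 17.7 mg/L × 4.26 L = 75.40 mg
beef extract: 6.36 g/L × 4.26 L = 27.09 g
magnesium chloride hexahydrate: 2.88 g/L × 4.26 L = 12.27 g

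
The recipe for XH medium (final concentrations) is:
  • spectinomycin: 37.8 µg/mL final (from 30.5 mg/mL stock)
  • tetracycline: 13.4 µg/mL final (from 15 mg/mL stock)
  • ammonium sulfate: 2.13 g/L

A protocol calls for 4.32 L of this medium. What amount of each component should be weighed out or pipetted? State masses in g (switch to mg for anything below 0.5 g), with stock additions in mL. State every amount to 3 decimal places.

Working volume: 4.32 L.
spectinomycin: C1V1 = C2V2 → 37.8 µg/mL × 4320 mL ÷ 30500 µg/mL = 5.354 mL
tetracycline: dilute stock: 13.4 µg/mL × 4320 mL ÷ 15000 µg/mL = 3.859 mL
ammonium sulfate: 2.13 g/L × 4.32 L = 9.202 g

spectinomycin 5.354 mL; tetracycline 3.859 mL; ammonium sulfate 9.202 g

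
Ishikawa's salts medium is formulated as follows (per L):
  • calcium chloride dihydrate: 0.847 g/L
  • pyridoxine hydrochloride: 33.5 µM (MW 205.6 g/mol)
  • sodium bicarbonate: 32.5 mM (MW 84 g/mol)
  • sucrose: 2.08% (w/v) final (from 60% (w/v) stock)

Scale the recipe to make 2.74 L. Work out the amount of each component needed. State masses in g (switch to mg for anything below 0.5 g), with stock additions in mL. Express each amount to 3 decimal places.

calcium chloride dihydrate 2.321 g; pyridoxine hydrochloride 18.872 mg; sodium bicarbonate 7.480 g; sucrose 94.987 mL

Working volume: 2.74 L.
calcium chloride dihydrate: 0.847 g/L × 2.74 L = 2.321 g
pyridoxine hydrochloride: 33.5 µmol/L × 205.6 g/mol × 2.74 L ÷ 1000 = 18.872 mg
sodium bicarbonate: 32.5 mmol/L × 84 g/mol × 2.74 L ÷ 1000 = 7.480 g
sucrose: V = C2·V2/C1 = 2.08% ÷ 60% × 2740 mL = 94.987 mL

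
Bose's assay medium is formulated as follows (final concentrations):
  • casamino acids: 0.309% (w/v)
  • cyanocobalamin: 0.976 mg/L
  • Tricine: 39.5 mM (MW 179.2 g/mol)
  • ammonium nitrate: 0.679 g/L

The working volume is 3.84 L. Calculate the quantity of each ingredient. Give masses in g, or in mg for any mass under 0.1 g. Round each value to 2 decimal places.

casamino acids 11.87 g; cyanocobalamin 3.75 mg; Tricine 27.18 g; ammonium nitrate 2.61 g

Working volume: 3.84 L.
casamino acids: 0.309 g per 100 mL × 3840 mL ÷ 100 = 11.87 g
cyanocobalamin: 0.976 mg/L × 3.84 L = 3.75 mg
Tricine: 39.5 mmol/L × 179.2 g/mol × 3.84 L ÷ 1000 = 27.18 g
ammonium nitrate: 0.679 g/L × 3.84 L = 2.61 g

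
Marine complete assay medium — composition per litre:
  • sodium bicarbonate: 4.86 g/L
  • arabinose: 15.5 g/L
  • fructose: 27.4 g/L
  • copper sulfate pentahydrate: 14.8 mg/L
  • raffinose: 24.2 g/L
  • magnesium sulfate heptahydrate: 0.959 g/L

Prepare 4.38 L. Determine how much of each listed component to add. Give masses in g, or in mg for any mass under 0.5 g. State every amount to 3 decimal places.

Working volume: 4.38 L.
sodium bicarbonate: 4.86 g/L × 4.38 L = 21.287 g
arabinose: 15.5 g/L × 4.38 L = 67.890 g
fructose: 27.4 g/L × 4.38 L = 120.012 g
copper sulfate pentahydrate: 14.8 mg/L × 4.38 L = 64.824 mg
raffinose: 24.2 g/L × 4.38 L = 105.996 g
magnesium sulfate heptahydrate: 0.959 g/L × 4.38 L = 4.200 g

sodium bicarbonate 21.287 g; arabinose 67.890 g; fructose 120.012 g; copper sulfate pentahydrate 64.824 mg; raffinose 105.996 g; magnesium sulfate heptahydrate 4.200 g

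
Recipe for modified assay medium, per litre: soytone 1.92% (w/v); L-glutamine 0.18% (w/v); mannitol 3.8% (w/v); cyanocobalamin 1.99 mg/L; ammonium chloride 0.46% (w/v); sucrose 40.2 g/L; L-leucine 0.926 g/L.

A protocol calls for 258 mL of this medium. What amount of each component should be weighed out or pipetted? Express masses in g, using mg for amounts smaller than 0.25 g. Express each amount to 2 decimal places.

soytone 4.95 g; L-glutamine 0.46 g; mannitol 9.80 g; cyanocobalamin 0.51 mg; ammonium chloride 1.19 g; sucrose 10.37 g; L-leucine 238.91 mg

Scale factor relative to 1 L: 0.258.
soytone: 1.92% w/v = 19.2 g/L → 19.2 × 0.258 L = 4.95 g
L-glutamine: 0.18 g per 100 mL × 258 mL ÷ 100 = 0.46 g
mannitol: 3.8 g per 100 mL × 258 mL ÷ 100 = 9.80 g
cyanocobalamin: 1.99 mg/L × 0.258 L = 0.51 mg
ammonium chloride: 0.46 g per 100 mL × 258 mL ÷ 100 = 1.19 g
sucrose: 40.2 g/L × 0.258 L = 10.37 g
L-leucine: 0.926 g/L × 0.258 L = 0.238908 g = 238.91 mg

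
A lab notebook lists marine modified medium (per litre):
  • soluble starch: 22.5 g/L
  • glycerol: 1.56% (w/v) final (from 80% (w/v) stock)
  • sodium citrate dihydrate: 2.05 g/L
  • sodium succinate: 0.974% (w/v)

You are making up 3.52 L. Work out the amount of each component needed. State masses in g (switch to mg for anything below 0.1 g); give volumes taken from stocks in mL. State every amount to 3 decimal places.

Scale factor relative to 1 L: 3.52.
soluble starch: 22.5 g/L × 3.52 L = 79.200 g
glycerol: C1V1 = C2V2 → 1.56% ÷ 80% × 3520 mL = 68.640 mL
sodium citrate dihydrate: 2.05 g/L × 3.52 L = 7.216 g
sodium succinate: 0.974% w/v = 9.74 g/L → 9.74 × 3.52 L = 34.285 g

soluble starch 79.200 g; glycerol 68.640 mL; sodium citrate dihydrate 7.216 g; sodium succinate 34.285 g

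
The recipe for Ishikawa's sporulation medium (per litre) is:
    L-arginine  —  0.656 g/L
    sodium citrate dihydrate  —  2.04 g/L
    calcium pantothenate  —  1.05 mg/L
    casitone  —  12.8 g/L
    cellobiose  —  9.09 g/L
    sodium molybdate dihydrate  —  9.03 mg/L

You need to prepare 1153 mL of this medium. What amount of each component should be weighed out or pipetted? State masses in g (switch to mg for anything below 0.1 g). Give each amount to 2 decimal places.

L-arginine 0.76 g; sodium citrate dihydrate 2.35 g; calcium pantothenate 1.21 mg; casitone 14.76 g; cellobiose 10.48 g; sodium molybdate dihydrate 10.41 mg

Scale factor relative to 1 L: 1.153.
L-arginine: 0.656 g/L × 1.153 L = 0.76 g
sodium citrate dihydrate: 2.04 g/L × 1.153 L = 2.35 g
calcium pantothenate: 1.05 mg/L × 1.153 L = 1.21 mg
casitone: 12.8 g/L × 1.153 L = 14.76 g
cellobiose: 9.09 g/L × 1.153 L = 10.48 g
sodium molybdate dihydrate: 9.03 mg/L × 1.153 L = 10.41 mg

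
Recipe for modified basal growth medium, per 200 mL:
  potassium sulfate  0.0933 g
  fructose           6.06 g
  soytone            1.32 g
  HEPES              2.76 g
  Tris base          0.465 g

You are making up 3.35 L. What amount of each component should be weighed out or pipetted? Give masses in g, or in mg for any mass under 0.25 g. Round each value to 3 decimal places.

Scale factor = 3350 mL / 200 mL = 16.75.
potassium sulfate: 0.0933 g × (3350 mL / 200 mL) = 1.563 g
fructose: 6.06 g × (3350 mL / 200 mL) = 101.505 g
soytone: 1.32 g × (3350 mL / 200 mL) = 22.110 g
HEPES: 2.76 g × (3350 mL / 200 mL) = 46.230 g
Tris base: 0.465 g × (3350 mL / 200 mL) = 7.789 g

potassium sulfate 1.563 g; fructose 101.505 g; soytone 22.110 g; HEPES 46.230 g; Tris base 7.789 g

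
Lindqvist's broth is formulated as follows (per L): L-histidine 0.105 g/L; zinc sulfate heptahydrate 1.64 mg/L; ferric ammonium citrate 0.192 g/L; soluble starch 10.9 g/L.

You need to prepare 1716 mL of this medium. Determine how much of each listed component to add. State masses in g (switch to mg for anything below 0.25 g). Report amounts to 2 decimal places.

L-histidine 180.18 mg; zinc sulfate heptahydrate 2.81 mg; ferric ammonium citrate 0.33 g; soluble starch 18.70 g

Working volume: 1716 mL = 1.716 L.
L-histidine: 0.105 g/L × 1.716 L = 0.18018 g = 180.18 mg
zinc sulfate heptahydrate: 1.64 mg/L × 1.716 L = 2.81 mg
ferric ammonium citrate: 0.192 g/L × 1.716 L = 0.33 g
soluble starch: 10.9 g/L × 1.716 L = 18.70 g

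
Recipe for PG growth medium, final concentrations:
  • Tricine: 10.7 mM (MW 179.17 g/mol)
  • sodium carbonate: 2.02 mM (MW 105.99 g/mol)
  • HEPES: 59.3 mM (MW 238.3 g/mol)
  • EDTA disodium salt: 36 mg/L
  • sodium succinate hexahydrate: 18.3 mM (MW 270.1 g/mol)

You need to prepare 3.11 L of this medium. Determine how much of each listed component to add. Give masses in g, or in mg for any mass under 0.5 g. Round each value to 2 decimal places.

Tricine 5.96 g; sodium carbonate 0.67 g; HEPES 43.95 g; EDTA disodium salt 111.96 mg; sodium succinate hexahydrate 15.37 g

Working volume: 3.11 L.
Tricine: 10.7 mmol/L × 179.17 g/mol × 3.11 L ÷ 1000 = 5.96 g
sodium carbonate: 2.02 mmol/L × 105.99 g/mol × 3.11 L ÷ 1000 = 0.67 g
HEPES: 59.3 mmol/L × 238.3 g/mol × 3.11 L ÷ 1000 = 43.95 g
EDTA disodium salt: 36 mg/L × 3.11 L = 111.96 mg
sodium succinate hexahydrate: 18.3 mmol/L × 270.1 g/mol × 3.11 L ÷ 1000 = 15.37 g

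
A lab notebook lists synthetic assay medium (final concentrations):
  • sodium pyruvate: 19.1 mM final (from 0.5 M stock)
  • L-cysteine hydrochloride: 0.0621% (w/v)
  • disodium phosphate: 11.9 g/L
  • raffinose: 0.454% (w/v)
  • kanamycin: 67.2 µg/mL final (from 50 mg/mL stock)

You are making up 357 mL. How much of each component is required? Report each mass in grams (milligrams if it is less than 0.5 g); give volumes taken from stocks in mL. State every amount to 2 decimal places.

sodium pyruvate 13.64 mL; L-cysteine hydrochloride 221.70 mg; disodium phosphate 4.25 g; raffinose 1.62 g; kanamycin 0.48 mL

Scale factor relative to 1 L: 0.357.
sodium pyruvate: V = C2·V2/C1 = 19.1 mM × 357 mL ÷ 500 mM = 13.64 mL
L-cysteine hydrochloride: 0.0621% w/v = 0.621 g/L → 0.621 × 0.357 L = 0.221697 g = 221.70 mg
disodium phosphate: 11.9 g/L × 0.357 L = 4.25 g
raffinose: 0.454 g per 100 mL × 357 mL ÷ 100 = 1.62 g
kanamycin: dilute stock: 67.2 µg/mL × 357 mL ÷ 50000 µg/mL = 0.48 mL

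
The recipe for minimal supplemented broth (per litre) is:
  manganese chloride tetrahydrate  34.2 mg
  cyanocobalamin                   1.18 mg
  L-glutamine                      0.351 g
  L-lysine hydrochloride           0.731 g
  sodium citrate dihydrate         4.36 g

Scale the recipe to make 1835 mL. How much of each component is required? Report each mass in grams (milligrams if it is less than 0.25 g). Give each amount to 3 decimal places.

manganese chloride tetrahydrate 62.757 mg; cyanocobalamin 2.165 mg; L-glutamine 0.644 g; L-lysine hydrochloride 1.341 g; sodium citrate dihydrate 8.001 g

Scale factor = 1835 mL / 1000 mL = 1.835.
manganese chloride tetrahydrate: 34.2 mg × (1835 mL / 1000 mL) = 62.757 mg
cyanocobalamin: 1.18 mg × (1835 mL / 1000 mL) = 2.165 mg
L-glutamine: 0.351 g × (1835 mL / 1000 mL) = 0.644 g
L-lysine hydrochloride: 0.731 g × (1835 mL / 1000 mL) = 1.341 g
sodium citrate dihydrate: 4.36 g × (1835 mL / 1000 mL) = 8.001 g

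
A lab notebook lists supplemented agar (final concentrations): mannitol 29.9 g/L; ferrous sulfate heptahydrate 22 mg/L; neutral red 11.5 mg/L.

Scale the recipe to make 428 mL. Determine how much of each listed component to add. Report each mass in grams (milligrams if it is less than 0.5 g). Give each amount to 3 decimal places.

mannitol 12.797 g; ferrous sulfate heptahydrate 9.416 mg; neutral red 4.922 mg

Target volume = 428 mL = 0.428 L.
mannitol: 29.9 g/L × 0.428 L = 12.797 g
ferrous sulfate heptahydrate: 22 mg/L × 0.428 L = 9.416 mg
neutral red: 11.5 mg/L × 0.428 L = 4.922 mg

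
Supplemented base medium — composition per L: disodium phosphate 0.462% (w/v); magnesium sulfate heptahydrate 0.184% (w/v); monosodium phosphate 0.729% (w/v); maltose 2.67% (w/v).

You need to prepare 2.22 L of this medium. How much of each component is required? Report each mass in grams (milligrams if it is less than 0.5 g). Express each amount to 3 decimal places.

Scale factor relative to 1 L: 2.22.
disodium phosphate: 0.462% w/v = 4.62 g/L → 4.62 × 2.22 L = 10.256 g
magnesium sulfate heptahydrate: 0.184% w/v = 1.84 g/L → 1.84 × 2.22 L = 4.085 g
monosodium phosphate: 0.729 g per 100 mL × 2220 mL ÷ 100 = 16.184 g
maltose: 2.67 g per 100 mL × 2220 mL ÷ 100 = 59.274 g

disodium phosphate 10.256 g; magnesium sulfate heptahydrate 4.085 g; monosodium phosphate 16.184 g; maltose 59.274 g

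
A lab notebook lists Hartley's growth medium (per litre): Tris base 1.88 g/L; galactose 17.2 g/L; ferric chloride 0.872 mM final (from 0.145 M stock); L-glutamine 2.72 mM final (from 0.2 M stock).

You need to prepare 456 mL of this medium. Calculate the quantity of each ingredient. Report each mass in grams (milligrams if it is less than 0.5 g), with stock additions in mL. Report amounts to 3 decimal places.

Target volume = 456 mL = 0.456 L.
Tris base: 1.88 g/L × 0.456 L = 0.857 g
galactose: 17.2 g/L × 0.456 L = 7.843 g
ferric chloride: dilute stock: 0.872 mM × 456 mL ÷ 145 mM = 2.742 mL
L-glutamine: V = C2·V2/C1 = 2.72 mM × 456 mL ÷ 200 mM = 6.202 mL

Tris base 0.857 g; galactose 7.843 g; ferric chloride 2.742 mL; L-glutamine 6.202 mL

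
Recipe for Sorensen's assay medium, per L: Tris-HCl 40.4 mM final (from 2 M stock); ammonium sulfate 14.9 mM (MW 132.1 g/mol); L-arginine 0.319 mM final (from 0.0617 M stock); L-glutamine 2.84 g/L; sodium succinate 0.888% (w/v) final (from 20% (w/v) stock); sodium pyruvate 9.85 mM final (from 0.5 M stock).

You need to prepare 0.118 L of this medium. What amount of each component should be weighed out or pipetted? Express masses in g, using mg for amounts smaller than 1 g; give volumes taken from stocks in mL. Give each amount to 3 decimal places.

Tris-HCl 2.384 mL; ammonium sulfate 232.258 mg; L-arginine 0.610 mL; L-glutamine 335.120 mg; sodium succinate 5.239 mL; sodium pyruvate 2.325 mL

Scale factor relative to 1 L: 0.118.
Tris-HCl: dilute stock: 40.4 mM × 118 mL ÷ 2000 mM = 2.384 mL
ammonium sulfate: 14.9 mmol/L × 132.1 mg/mmol × 0.118 L = 232.258 mg
L-arginine: V = C2·V2/C1 = 0.319 mM × 118 mL ÷ 61.7 mM = 0.610 mL
L-glutamine: 2.84 g/L × 0.118 L = 0.33512 g = 335.120 mg
sodium succinate: C1V1 = C2V2 → 0.888% ÷ 20% × 118 mL = 5.239 mL
sodium pyruvate: dilute stock: 9.85 mM × 118 mL ÷ 500 mM = 2.325 mL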